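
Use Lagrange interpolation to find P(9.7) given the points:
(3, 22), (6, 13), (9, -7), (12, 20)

Lagrange interpolation formula:
P(x) = Σ yᵢ × Lᵢ(x)
where Lᵢ(x) = Π_{j≠i} (x - xⱼ)/(xᵢ - xⱼ)

L_0(9.7) = (9.7 - 6)/(3 - 6) × (9.7 - 9)/(3 - 9) × (9.7 - 12)/(3 - 12) = 0.036772
L_1(9.7) = (9.7 - 3)/(6 - 3) × (9.7 - 9)/(6 - 9) × (9.7 - 12)/(6 - 12) = -0.199759
L_2(9.7) = (9.7 - 3)/(9 - 3) × (9.7 - 6)/(9 - 6) × (9.7 - 12)/(9 - 12) = 1.055870
L_3(9.7) = (9.7 - 3)/(12 - 3) × (9.7 - 6)/(12 - 6) × (9.7 - 9)/(12 - 9) = 0.107117

P(9.7) = 22×L_0(9.7) + 13×L_1(9.7) + (-7)×L_2(9.7) + 20×L_3(9.7)
P(9.7) = -7.036642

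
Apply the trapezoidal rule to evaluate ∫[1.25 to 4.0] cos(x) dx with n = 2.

f(x) = cos(x)
a = 1.25, b = 4.0, n = 2
h = (b - a)/n = 1.375000

Trapezoidal rule: (h/2)[f(x₀) + 2f(x₁) + 2f(x₂) + ... + f(xₙ)]

x_0 = 1.2500, f(x_0) = 0.315322, coefficient = 1
x_1 = 2.6250, f(x_1) = -0.869507, coefficient = 2
x_2 = 4.0000, f(x_2) = -0.653644, coefficient = 1

I ≈ (1.375000/2) × -2.077336 = -1.428168
Exact value: -1.705787
Error: 0.277619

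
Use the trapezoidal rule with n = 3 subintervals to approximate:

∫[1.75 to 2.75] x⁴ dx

f(x) = x⁴
a = 1.75, b = 2.75, n = 3
h = (b - a)/n = 0.333333

Trapezoidal rule: (h/2)[f(x₀) + 2f(x₁) + 2f(x₂) + ... + f(xₙ)]

x_0 = 1.7500, f(x_0) = 9.378906, coefficient = 1
x_1 = 2.0833, f(x_1) = 18.838011, coefficient = 2
x_2 = 2.4167, f(x_2) = 34.108845, coefficient = 2
x_3 = 2.7500, f(x_3) = 57.191406, coefficient = 1

I ≈ (0.333333/2) × 172.464024 = 28.744004
Exact value: 28.172656
Error: 0.571348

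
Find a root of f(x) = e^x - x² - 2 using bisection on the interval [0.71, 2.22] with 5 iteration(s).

f(x) = e^x - x² - 2
Initial interval: [0.71, 2.22]

Iteration 1:
  c_1 = (0.710000 + 2.220000)/2 = 1.465000
  f(c_1) = f(1.465000) = 0.181318
  f(a) × f(c) < 0, new interval: [0.710000, 1.465000]
Iteration 2:
  c_2 = (0.710000 + 1.465000)/2 = 1.087500
  f(c_2) = f(1.087500) = -0.215809
  f(a) × f(c) ≥ 0, new interval: [1.087500, 1.465000]
Iteration 3:
  c_3 = (1.087500 + 1.465000)/2 = 1.276250
  f(c_3) = f(1.276250) = -0.045636
  f(a) × f(c) ≥ 0, new interval: [1.276250, 1.465000]
Iteration 4:
  c_4 = (1.276250 + 1.465000)/2 = 1.370625
  f(c_4) = f(1.370625) = 0.059198
  f(a) × f(c) < 0, new interval: [1.276250, 1.370625]
Iteration 5:
  c_5 = (1.276250 + 1.370625)/2 = 1.323438
  f(c_5) = f(1.323438) = 0.004825
  f(a) × f(c) < 0, new interval: [1.276250, 1.323438]

After 5 iteration(s), the approximation is c_5 = 1.323438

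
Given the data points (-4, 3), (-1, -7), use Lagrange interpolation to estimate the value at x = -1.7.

Lagrange interpolation formula:
P(x) = Σ yᵢ × Lᵢ(x)
where Lᵢ(x) = Π_{j≠i} (x - xⱼ)/(xᵢ - xⱼ)

L_0(-1.7) = (-1.7 - (-1))/(-4 - (-1)) = 0.233333
L_1(-1.7) = (-1.7 - (-4))/(-1 - (-4)) = 0.766667

P(-1.7) = 3×L_0(-1.7) + (-7)×L_1(-1.7)
P(-1.7) = -4.666667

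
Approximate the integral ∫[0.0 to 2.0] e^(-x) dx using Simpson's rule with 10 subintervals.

f(x) = e^(-x)
a = 0.0, b = 2.0, n = 10
h = (b - a)/n = 0.200000

Simpson's rule: (h/3)[f(x₀) + 4f(x₁) + 2f(x₂) + ... + f(xₙ)]

x_0 = 0.0000, f(x_0) = 1.000000, coefficient = 1
x_1 = 0.2000, f(x_1) = 0.818731, coefficient = 4
x_2 = 0.4000, f(x_2) = 0.670320, coefficient = 2
x_3 = 0.6000, f(x_3) = 0.548812, coefficient = 4
x_4 = 0.8000, f(x_4) = 0.449329, coefficient = 2
x_5 = 1.0000, f(x_5) = 0.367879, coefficient = 4
x_6 = 1.2000, f(x_6) = 0.301194, coefficient = 2
x_7 = 1.4000, f(x_7) = 0.246597, coefficient = 4
x_8 = 1.6000, f(x_8) = 0.201897, coefficient = 2
x_9 = 1.8000, f(x_9) = 0.165299, coefficient = 4
x_10 = 2.0000, f(x_10) = 0.135335, coefficient = 1

I ≈ (0.200000/3) × 12.970085 = 0.864672
Exact value: 0.864665
Error: 0.000008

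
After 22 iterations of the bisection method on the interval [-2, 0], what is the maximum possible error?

Bisection error bound: |error| ≤ (b-a)/2^n
|error| ≤ (0 - (-2))/2^22 = 2/2^22
|error| ≤ 0.0000004768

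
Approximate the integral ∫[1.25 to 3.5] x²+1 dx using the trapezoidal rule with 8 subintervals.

f(x) = x²+1
a = 1.25, b = 3.5, n = 8
h = (b - a)/n = 0.281250

Trapezoidal rule: (h/2)[f(x₀) + 2f(x₁) + 2f(x₂) + ... + f(xₙ)]

x_0 = 1.2500, f(x_0) = 2.562500, coefficient = 1
x_1 = 1.5312, f(x_1) = 3.344727, coefficient = 2
x_2 = 1.8125, f(x_2) = 4.285156, coefficient = 2
x_3 = 2.0938, f(x_3) = 5.383789, coefficient = 2
x_4 = 2.3750, f(x_4) = 6.640625, coefficient = 2
x_5 = 2.6562, f(x_5) = 8.055664, coefficient = 2
x_6 = 2.9375, f(x_6) = 9.628906, coefficient = 2
x_7 = 3.2188, f(x_7) = 11.360352, coefficient = 2
x_8 = 3.5000, f(x_8) = 13.250000, coefficient = 1

I ≈ (0.281250/2) × 113.210938 = 15.920288
Exact value: 15.890625
Error: 0.029663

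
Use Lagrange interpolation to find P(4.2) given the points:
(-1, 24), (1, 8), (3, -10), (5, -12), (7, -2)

Lagrange interpolation formula:
P(x) = Σ yᵢ × Lᵢ(x)
where Lᵢ(x) = Π_{j≠i} (x - xⱼ)/(xᵢ - xⱼ)

L_0(4.2) = (4.2 - 1)/(-1 - 1) × (4.2 - 3)/(-1 - 3) × (4.2 - 5)/(-1 - 5) × (4.2 - 7)/(-1 - 7) = 0.022400
L_1(4.2) = (4.2 - (-1))/(1 - (-1)) × (4.2 - 3)/(1 - 3) × (4.2 - 5)/(1 - 5) × (4.2 - 7)/(1 - 7) = -0.145600
L_2(4.2) = (4.2 - (-1))/(3 - (-1)) × (4.2 - 1)/(3 - 1) × (4.2 - 5)/(3 - 5) × (4.2 - 7)/(3 - 7) = 0.582400
L_3(4.2) = (4.2 - (-1))/(5 - (-1)) × (4.2 - 1)/(5 - 1) × (4.2 - 3)/(5 - 3) × (4.2 - 7)/(5 - 7) = 0.582400
L_4(4.2) = (4.2 - (-1))/(7 - (-1)) × (4.2 - 1)/(7 - 1) × (4.2 - 3)/(7 - 3) × (4.2 - 5)/(7 - 5) = -0.041600

P(4.2) = 24×L_0(4.2) + 8×L_1(4.2) + (-10)×L_2(4.2) + (-12)×L_3(4.2) + (-2)×L_4(4.2)
P(4.2) = -13.356800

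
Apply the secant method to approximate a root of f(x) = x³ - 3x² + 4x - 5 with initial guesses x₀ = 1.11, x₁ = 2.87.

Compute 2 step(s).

f(x) = x³ - 3x² + 4x - 5
x₀ = 1.11, x₁ = 2.87

Secant formula: x_{n+1} = x_n - f(x_n)(x_n - x_{n-1})/(f(x_n) - f(x_{n-1}))

Iteration 1:
  f(1.110000) = -2.888669
  f(2.870000) = 5.409203
  x_2 = 2.870000 - 5.409203×(2.870000 - 1.110000)/(5.409203 - (-2.888669))
       = 1.722694
Iteration 2:
  f(2.870000) = 5.409203
  f(1.722694) = -1.899852
  x_3 = 1.722694 - (-1.899852)×(1.722694 - 2.870000)/(-1.899852 - 5.409203)
       = 2.020915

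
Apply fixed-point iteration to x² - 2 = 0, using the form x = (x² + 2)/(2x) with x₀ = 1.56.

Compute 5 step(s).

Equation: x² - 2 = 0
Fixed-point form: x = (x² + 2)/(2x)
x₀ = 1.56

x_1 = g(1.560000) = 1.421026
x_2 = g(1.421026) = 1.414230
x_3 = g(1.414230) = 1.414214
x_4 = g(1.414214) = 1.414214
x_5 = g(1.414214) = 1.414214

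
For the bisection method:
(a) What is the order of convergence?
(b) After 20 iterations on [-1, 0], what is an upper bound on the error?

(a) Bisection has linear (order 1) convergence; the error is halved each step.

(b) Error bound = (b-a)/2^n = (0 - (-1))/2^{20}
    = 1/2^{20}

(a) 1 (linear); (b) error ≤ 9.54e-07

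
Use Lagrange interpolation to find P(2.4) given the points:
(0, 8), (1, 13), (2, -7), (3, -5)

Lagrange interpolation formula:
P(x) = Σ yᵢ × Lᵢ(x)
where Lᵢ(x) = Π_{j≠i} (x - xⱼ)/(xᵢ - xⱼ)

L_0(2.4) = (2.4 - 1)/(0 - 1) × (2.4 - 2)/(0 - 2) × (2.4 - 3)/(0 - 3) = 0.056000
L_1(2.4) = (2.4 - 0)/(1 - 0) × (2.4 - 2)/(1 - 2) × (2.4 - 3)/(1 - 3) = -0.288000
L_2(2.4) = (2.4 - 0)/(2 - 0) × (2.4 - 1)/(2 - 1) × (2.4 - 3)/(2 - 3) = 1.008000
L_3(2.4) = (2.4 - 0)/(3 - 0) × (2.4 - 1)/(3 - 1) × (2.4 - 2)/(3 - 2) = 0.224000

P(2.4) = 8×L_0(2.4) + 13×L_1(2.4) + (-7)×L_2(2.4) + (-5)×L_3(2.4)
P(2.4) = -11.472000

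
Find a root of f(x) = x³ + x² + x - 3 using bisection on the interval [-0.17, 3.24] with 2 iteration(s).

f(x) = x³ + x² + x - 3
Initial interval: [-0.17, 3.24]

Iteration 1:
  c_1 = (-0.170000 + 3.240000)/2 = 1.535000
  f(c_1) = f(1.535000) = 4.508030
  f(a) × f(c) < 0, new interval: [-0.170000, 1.535000]
Iteration 2:
  c_2 = (-0.170000 + 1.535000)/2 = 0.682500
  f(c_2) = f(0.682500) = -1.533781
  f(a) × f(c) ≥ 0, new interval: [0.682500, 1.535000]

After 2 iteration(s), the approximation is c_2 = 0.682500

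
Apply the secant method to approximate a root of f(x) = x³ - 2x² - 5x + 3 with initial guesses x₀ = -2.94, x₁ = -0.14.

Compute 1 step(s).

f(x) = x³ - 2x² - 5x + 3
x₀ = -2.94, x₁ = -0.14

Secant formula: x_{n+1} = x_n - f(x_n)(x_n - x_{n-1})/(f(x_n) - f(x_{n-1}))

Iteration 1:
  f(-2.940000) = -24.999384
  f(-0.140000) = 3.658056
  x_2 = -0.140000 - 3.658056×(-0.140000 - (-2.940000))/(3.658056 - (-24.999384))
       = -0.497414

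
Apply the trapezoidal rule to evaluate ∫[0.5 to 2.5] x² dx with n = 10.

f(x) = x²
a = 0.5, b = 2.5, n = 10
h = (b - a)/n = 0.200000

Trapezoidal rule: (h/2)[f(x₀) + 2f(x₁) + 2f(x₂) + ... + f(xₙ)]

x_0 = 0.5000, f(x_0) = 0.250000, coefficient = 1
x_1 = 0.7000, f(x_1) = 0.490000, coefficient = 2
x_2 = 0.9000, f(x_2) = 0.810000, coefficient = 2
x_3 = 1.1000, f(x_3) = 1.210000, coefficient = 2
x_4 = 1.3000, f(x_4) = 1.690000, coefficient = 2
x_5 = 1.5000, f(x_5) = 2.250000, coefficient = 2
x_6 = 1.7000, f(x_6) = 2.890000, coefficient = 2
x_7 = 1.9000, f(x_7) = 3.610000, coefficient = 2
x_8 = 2.1000, f(x_8) = 4.410000, coefficient = 2
x_9 = 2.3000, f(x_9) = 5.290000, coefficient = 2
x_10 = 2.5000, f(x_10) = 6.250000, coefficient = 1

I ≈ (0.200000/2) × 51.800000 = 5.180000
Exact value: 5.166667
Error: 0.013333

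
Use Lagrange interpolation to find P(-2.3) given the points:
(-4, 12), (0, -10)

Lagrange interpolation formula:
P(x) = Σ yᵢ × Lᵢ(x)
where Lᵢ(x) = Π_{j≠i} (x - xⱼ)/(xᵢ - xⱼ)

L_0(-2.3) = (-2.3 - 0)/(-4 - 0) = 0.575000
L_1(-2.3) = (-2.3 - (-4))/(0 - (-4)) = 0.425000

P(-2.3) = 12×L_0(-2.3) + (-10)×L_1(-2.3)
P(-2.3) = 2.650000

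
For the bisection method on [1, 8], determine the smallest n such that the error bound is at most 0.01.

We need (b-a)/2^n ≤ 0.01
(8 - 1)/2^n ≤ 0.01
7/2^n ≤ 0.01
2^n ≥ 700
n ≥ log₂(700) = 9.45
n ≥ 10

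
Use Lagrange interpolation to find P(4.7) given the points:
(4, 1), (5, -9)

Lagrange interpolation formula:
P(x) = Σ yᵢ × Lᵢ(x)
where Lᵢ(x) = Π_{j≠i} (x - xⱼ)/(xᵢ - xⱼ)

L_0(4.7) = (4.7 - 5)/(4 - 5) = 0.300000
L_1(4.7) = (4.7 - 4)/(5 - 4) = 0.700000

P(4.7) = 1×L_0(4.7) + (-9)×L_1(4.7)
P(4.7) = -6.000000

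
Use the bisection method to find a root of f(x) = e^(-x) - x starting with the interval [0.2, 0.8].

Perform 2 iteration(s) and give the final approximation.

f(x) = e^(-x) - x
Initial interval: [0.2, 0.8]

Iteration 1:
  c_1 = (0.200000 + 0.800000)/2 = 0.500000
  f(c_1) = f(0.500000) = 0.106531
  f(a) × f(c) ≥ 0, new interval: [0.500000, 0.800000]
Iteration 2:
  c_2 = (0.500000 + 0.800000)/2 = 0.650000
  f(c_2) = f(0.650000) = -0.127954
  f(a) × f(c) < 0, new interval: [0.500000, 0.650000]

After 2 iteration(s), the approximation is c_2 = 0.650000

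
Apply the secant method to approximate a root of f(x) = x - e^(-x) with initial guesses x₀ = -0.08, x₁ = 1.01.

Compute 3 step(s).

f(x) = x - e^(-x)
x₀ = -0.08, x₁ = 1.01

Secant formula: x_{n+1} = x_n - f(x_n)(x_n - x_{n-1})/(f(x_n) - f(x_{n-1}))

Iteration 1:
  f(-0.080000) = -1.163287
  f(1.010000) = 0.645781
  x_2 = 1.010000 - 0.645781×(1.010000 - (-0.080000))/(0.645781 - (-1.163287))
       = 0.620904
Iteration 2:
  f(1.010000) = 0.645781
  f(0.620904) = 0.083446
  x_3 = 0.620904 - 0.083446×(0.620904 - 1.010000)/(0.083446 - 0.645781)
       = 0.563166
Iteration 3:
  f(0.620904) = 0.083446
  f(0.563166) = -0.006238
  x_4 = 0.563166 - (-0.006238)×(0.563166 - 0.620904)/(-0.006238 - 0.083446)
       = 0.567182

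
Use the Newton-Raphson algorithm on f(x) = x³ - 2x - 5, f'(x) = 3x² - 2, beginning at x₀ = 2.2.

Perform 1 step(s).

f(x) = x³ - 2x - 5
f'(x) = 3x² - 2
x₀ = 2.2

Newton-Raphson formula: x_{n+1} = x_n - f(x_n)/f'(x_n)

Iteration 1:
  f(2.200000) = 1.248000
  f'(2.200000) = 12.520000
  x_1 = 2.200000 - 1.248000/12.520000 = 2.100319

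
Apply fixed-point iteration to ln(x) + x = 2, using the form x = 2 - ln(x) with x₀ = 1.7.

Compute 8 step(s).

Equation: ln(x) + x = 2
Fixed-point form: x = 2 - ln(x)
x₀ = 1.7

x_1 = g(1.700000) = 1.469372
x_2 = g(1.469372) = 1.615165
x_3 = g(1.615165) = 1.520563
x_4 = g(1.520563) = 1.580919
x_5 = g(1.580919) = 1.541993
x_6 = g(1.541993) = 1.566924
x_7 = g(1.566924) = 1.550886
x_8 = g(1.550886) = 1.561174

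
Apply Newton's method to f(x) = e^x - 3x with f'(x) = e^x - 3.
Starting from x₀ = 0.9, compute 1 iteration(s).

f(x) = e^x - 3x
f'(x) = e^x - 3
x₀ = 0.9

Newton-Raphson formula: x_{n+1} = x_n - f(x_n)/f'(x_n)

Iteration 1:
  f(0.900000) = -0.240397
  f'(0.900000) = -0.540397
  x_1 = 0.900000 - (-0.240397)/(-0.540397) = 0.455148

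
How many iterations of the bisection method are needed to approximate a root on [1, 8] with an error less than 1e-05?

We need (b-a)/2^n ≤ 1e-05
(8 - 1)/2^n ≤ 1e-05
7/2^n ≤ 1e-05
2^n ≥ 700000
n ≥ log₂(700000) = 19.42
n ≥ 20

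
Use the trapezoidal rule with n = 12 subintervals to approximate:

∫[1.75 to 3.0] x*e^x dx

f(x) = x*e^x
a = 1.75, b = 3.0, n = 12
h = (b - a)/n = 0.104167

Trapezoidal rule: (h/2)[f(x₀) + 2f(x₁) + 2f(x₂) + ... + f(xₙ)]

x_0 = 1.7500, f(x_0) = 10.070555, coefficient = 1
x_1 = 1.8542, f(x_1) = 11.841402, coefficient = 2
x_2 = 1.9583, f(x_2) = 13.879697, coefficient = 2
x_3 = 2.0625, f(x_3) = 16.222819, coefficient = 2
x_4 = 2.1667, f(x_4) = 18.913133, coefficient = 2
x_5 = 2.2708, f(x_5) = 21.998631, coefficient = 2
x_6 = 2.3750, f(x_6) = 25.533656, coefficient = 2
x_7 = 2.4792, f(x_7) = 29.579725, coefficient = 2
x_8 = 2.5833, f(x_8) = 34.206439, coefficient = 2
x_9 = 2.6875, f(x_9) = 39.492524, coefficient = 2
x_10 = 2.7917, f(x_10) = 45.526995, coefficient = 2
x_11 = 2.8958, f(x_11) = 52.410463, coefficient = 2
x_12 = 3.0000, f(x_12) = 60.256611, coefficient = 1

I ≈ (0.104167/2) × 689.538134 = 35.913444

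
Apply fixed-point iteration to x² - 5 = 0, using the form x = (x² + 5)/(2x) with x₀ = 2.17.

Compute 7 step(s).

Equation: x² - 5 = 0
Fixed-point form: x = (x² + 5)/(2x)
x₀ = 2.17

x_1 = g(2.170000) = 2.237074
x_2 = g(2.237074) = 2.236068
x_3 = g(2.236068) = 2.236068
x_4 = g(2.236068) = 2.236068
x_5 = g(2.236068) = 2.236068
x_6 = g(2.236068) = 2.236068
x_7 = g(2.236068) = 2.236068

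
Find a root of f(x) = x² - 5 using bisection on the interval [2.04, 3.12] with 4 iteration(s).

f(x) = x² - 5
Initial interval: [2.04, 3.12]

Iteration 1:
  c_1 = (2.040000 + 3.120000)/2 = 2.580000
  f(c_1) = f(2.580000) = 1.656400
  f(a) × f(c) < 0, new interval: [2.040000, 2.580000]
Iteration 2:
  c_2 = (2.040000 + 2.580000)/2 = 2.310000
  f(c_2) = f(2.310000) = 0.336100
  f(a) × f(c) < 0, new interval: [2.040000, 2.310000]
Iteration 3:
  c_3 = (2.040000 + 2.310000)/2 = 2.175000
  f(c_3) = f(2.175000) = -0.269375
  f(a) × f(c) ≥ 0, new interval: [2.175000, 2.310000]
Iteration 4:
  c_4 = (2.175000 + 2.310000)/2 = 2.242500
  f(c_4) = f(2.242500) = 0.028806
  f(a) × f(c) < 0, new interval: [2.175000, 2.242500]

After 4 iteration(s), the approximation is c_4 = 2.242500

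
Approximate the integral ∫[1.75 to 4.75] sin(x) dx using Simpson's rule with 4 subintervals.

f(x) = sin(x)
a = 1.75, b = 4.75, n = 4
h = (b - a)/n = 0.750000

Simpson's rule: (h/3)[f(x₀) + 4f(x₁) + 2f(x₂) + ... + f(xₙ)]

x_0 = 1.7500, f(x_0) = 0.983986, coefficient = 1
x_1 = 2.5000, f(x_1) = 0.598472, coefficient = 4
x_2 = 3.2500, f(x_2) = -0.108195, coefficient = 2
x_3 = 4.0000, f(x_3) = -0.756802, coefficient = 4
x_4 = 4.7500, f(x_4) = -0.999293, coefficient = 1

I ≈ (0.750000/3) × -0.865019 = -0.216255
Exact value: -0.215848
Error: 0.000406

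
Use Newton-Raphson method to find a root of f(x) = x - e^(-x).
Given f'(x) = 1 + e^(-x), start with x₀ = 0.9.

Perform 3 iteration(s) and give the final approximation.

f(x) = x - e^(-x)
f'(x) = 1 + e^(-x)
x₀ = 0.9

Newton-Raphson formula: x_{n+1} = x_n - f(x_n)/f'(x_n)

Iteration 1:
  f(0.900000) = 0.493430
  f'(0.900000) = 1.406570
  x_1 = 0.900000 - 0.493430/1.406570 = 0.549196
Iteration 2:
  f(0.549196) = -0.028218
  f'(0.549196) = 1.577414
  x_2 = 0.549196 - (-0.028218)/1.577414 = 0.567085
Iteration 3:
  f(0.567085) = -0.000092
  f'(0.567085) = 1.567177
  x_3 = 0.567085 - (-0.000092)/1.567177 = 0.567143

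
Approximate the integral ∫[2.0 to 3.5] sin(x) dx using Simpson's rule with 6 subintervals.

f(x) = sin(x)
a = 2.0, b = 3.5, n = 6
h = (b - a)/n = 0.250000

Simpson's rule: (h/3)[f(x₀) + 4f(x₁) + 2f(x₂) + ... + f(xₙ)]

x_0 = 2.0000, f(x_0) = 0.909297, coefficient = 1
x_1 = 2.2500, f(x_1) = 0.778073, coefficient = 4
x_2 = 2.5000, f(x_2) = 0.598472, coefficient = 2
x_3 = 2.7500, f(x_3) = 0.381661, coefficient = 4
x_4 = 3.0000, f(x_4) = 0.141120, coefficient = 2
x_5 = 3.2500, f(x_5) = -0.108195, coefficient = 4
x_6 = 3.5000, f(x_6) = -0.350783, coefficient = 1

I ≈ (0.250000/3) × 6.243855 = 0.520321
Exact value: 0.520310
Error: 0.000011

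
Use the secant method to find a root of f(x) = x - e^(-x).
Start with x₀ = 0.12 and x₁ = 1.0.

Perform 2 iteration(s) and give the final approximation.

f(x) = x - e^(-x)
x₀ = 0.12, x₁ = 1.0

Secant formula: x_{n+1} = x_n - f(x_n)(x_n - x_{n-1})/(f(x_n) - f(x_{n-1}))

Iteration 1:
  f(0.120000) = -0.766920
  f(1.000000) = 0.632121
  x_2 = 1.000000 - 0.632121×(1.000000 - 0.120000)/(0.632121 - (-0.766920))
       = 0.602395
Iteration 2:
  f(1.000000) = 0.632121
  f(0.602395) = 0.054896
  x_3 = 0.602395 - 0.054896×(0.602395 - 1.000000)/(0.054896 - 0.632121)
       = 0.564581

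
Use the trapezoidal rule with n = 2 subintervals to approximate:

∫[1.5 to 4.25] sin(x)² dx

f(x) = sin(x)²
a = 1.5, b = 4.25, n = 2
h = (b - a)/n = 1.375000

Trapezoidal rule: (h/2)[f(x₀) + 2f(x₁) + 2f(x₂) + ... + f(xₙ)]

x_0 = 1.5000, f(x_0) = 0.994996, coefficient = 1
x_1 = 2.8750, f(x_1) = 0.069404, coefficient = 2
x_2 = 4.2500, f(x_2) = 0.801006, coefficient = 1

I ≈ (1.375000/2) × 1.934810 = 1.330182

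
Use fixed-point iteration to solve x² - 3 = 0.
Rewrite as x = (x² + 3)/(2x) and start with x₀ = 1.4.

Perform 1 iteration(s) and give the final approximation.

Equation: x² - 3 = 0
Fixed-point form: x = (x² + 3)/(2x)
x₀ = 1.4

x_1 = g(1.400000) = 1.771429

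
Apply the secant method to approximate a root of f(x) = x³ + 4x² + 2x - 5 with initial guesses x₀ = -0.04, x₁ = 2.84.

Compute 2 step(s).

f(x) = x³ + 4x² + 2x - 5
x₀ = -0.04, x₁ = 2.84

Secant formula: x_{n+1} = x_n - f(x_n)(x_n - x_{n-1})/(f(x_n) - f(x_{n-1}))

Iteration 1:
  f(-0.040000) = -5.073664
  f(2.840000) = 55.848704
  x_2 = 2.840000 - 55.848704×(2.840000 - (-0.040000))/(55.848704 - (-5.073664))
       = 0.199849
Iteration 2:
  f(2.840000) = 55.848704
  f(0.199849) = -4.432563
  x_3 = 0.199849 - (-4.432563)×(0.199849 - 2.840000)/(-4.432563 - 55.848704)
       = 0.393983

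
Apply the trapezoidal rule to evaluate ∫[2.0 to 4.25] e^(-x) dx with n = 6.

f(x) = e^(-x)
a = 2.0, b = 4.25, n = 6
h = (b - a)/n = 0.375000

Trapezoidal rule: (h/2)[f(x₀) + 2f(x₁) + 2f(x₂) + ... + f(xₙ)]

x_0 = 2.0000, f(x_0) = 0.135335, coefficient = 1
x_1 = 2.3750, f(x_1) = 0.093014, coefficient = 2
x_2 = 2.7500, f(x_2) = 0.063928, coefficient = 2
x_3 = 3.1250, f(x_3) = 0.043937, coefficient = 2
x_4 = 3.5000, f(x_4) = 0.030197, coefficient = 2
x_5 = 3.8750, f(x_5) = 0.020754, coefficient = 2
x_6 = 4.2500, f(x_6) = 0.014264, coefficient = 1

I ≈ (0.375000/2) × 0.653262 = 0.122487
Exact value: 0.121071
Error: 0.001415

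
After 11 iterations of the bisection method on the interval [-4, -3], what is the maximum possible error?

Bisection error bound: |error| ≤ (b-a)/2^n
|error| ≤ (-3 - (-4))/2^11 = 1/2^11
|error| ≤ 0.0004882812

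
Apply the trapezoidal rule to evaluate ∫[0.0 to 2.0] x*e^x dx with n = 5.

f(x) = x*e^x
a = 0.0, b = 2.0, n = 5
h = (b - a)/n = 0.400000

Trapezoidal rule: (h/2)[f(x₀) + 2f(x₁) + 2f(x₂) + ... + f(xₙ)]

x_0 = 0.0000, f(x_0) = 0.000000, coefficient = 1
x_1 = 0.4000, f(x_1) = 0.596730, coefficient = 2
x_2 = 0.8000, f(x_2) = 1.780433, coefficient = 2
x_3 = 1.2000, f(x_3) = 3.984140, coefficient = 2
x_4 = 1.6000, f(x_4) = 7.924852, coefficient = 2
x_5 = 2.0000, f(x_5) = 14.778112, coefficient = 1

I ≈ (0.400000/2) × 43.350422 = 8.670084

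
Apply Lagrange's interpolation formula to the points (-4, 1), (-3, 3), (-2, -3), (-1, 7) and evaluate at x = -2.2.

Lagrange interpolation formula:
P(x) = Σ yᵢ × Lᵢ(x)
where Lᵢ(x) = Π_{j≠i} (x - xⱼ)/(xᵢ - xⱼ)

L_0(-2.2) = (-2.2 - (-3))/(-4 - (-3)) × (-2.2 - (-2))/(-4 - (-2)) × (-2.2 - (-1))/(-4 - (-1)) = -0.032000
L_1(-2.2) = (-2.2 - (-4))/(-3 - (-4)) × (-2.2 - (-2))/(-3 - (-2)) × (-2.2 - (-1))/(-3 - (-1)) = 0.216000
L_2(-2.2) = (-2.2 - (-4))/(-2 - (-4)) × (-2.2 - (-3))/(-2 - (-3)) × (-2.2 - (-1))/(-2 - (-1)) = 0.864000
L_3(-2.2) = (-2.2 - (-4))/(-1 - (-4)) × (-2.2 - (-3))/(-1 - (-3)) × (-2.2 - (-2))/(-1 - (-2)) = -0.048000

P(-2.2) = 1×L_0(-2.2) + 3×L_1(-2.2) + (-3)×L_2(-2.2) + 7×L_3(-2.2)
P(-2.2) = -2.312000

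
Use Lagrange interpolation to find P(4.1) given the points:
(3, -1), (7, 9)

Lagrange interpolation formula:
P(x) = Σ yᵢ × Lᵢ(x)
where Lᵢ(x) = Π_{j≠i} (x - xⱼ)/(xᵢ - xⱼ)

L_0(4.1) = (4.1 - 7)/(3 - 7) = 0.725000
L_1(4.1) = (4.1 - 3)/(7 - 3) = 0.275000

P(4.1) = (-1)×L_0(4.1) + 9×L_1(4.1)
P(4.1) = 1.750000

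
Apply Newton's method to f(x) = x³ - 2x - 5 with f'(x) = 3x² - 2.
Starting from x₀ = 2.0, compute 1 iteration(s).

f(x) = x³ - 2x - 5
f'(x) = 3x² - 2
x₀ = 2.0

Newton-Raphson formula: x_{n+1} = x_n - f(x_n)/f'(x_n)

Iteration 1:
  f(2.000000) = -1.000000
  f'(2.000000) = 10.000000
  x_1 = 2.000000 - (-1.000000)/10.000000 = 2.100000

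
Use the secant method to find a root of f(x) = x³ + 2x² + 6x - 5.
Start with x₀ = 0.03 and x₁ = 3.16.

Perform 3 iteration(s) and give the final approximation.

f(x) = x³ + 2x² + 6x - 5
x₀ = 0.03, x₁ = 3.16

Secant formula: x_{n+1} = x_n - f(x_n)(x_n - x_{n-1})/(f(x_n) - f(x_{n-1}))

Iteration 1:
  f(0.030000) = -4.818173
  f(3.160000) = 65.485696
  x_2 = 3.160000 - 65.485696×(3.160000 - 0.030000)/(65.485696 - (-4.818173))
       = 0.244510
Iteration 2:
  f(3.160000) = 65.485696
  f(0.244510) = -3.398752
  x_3 = 0.244510 - (-3.398752)×(0.244510 - 3.160000)/(-3.398752 - 65.485696)
       = 0.388360
Iteration 3:
  f(0.244510) = -3.398752
  f(0.388360) = -2.309619
  x_4 = 0.388360 - (-2.309619)×(0.388360 - 0.244510)/(-2.309619 - (-3.398752))
       = 0.693409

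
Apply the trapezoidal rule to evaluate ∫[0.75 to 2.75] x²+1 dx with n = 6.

f(x) = x²+1
a = 0.75, b = 2.75, n = 6
h = (b - a)/n = 0.333333

Trapezoidal rule: (h/2)[f(x₀) + 2f(x₁) + 2f(x₂) + ... + f(xₙ)]

x_0 = 0.7500, f(x_0) = 1.562500, coefficient = 1
x_1 = 1.0833, f(x_1) = 2.173611, coefficient = 2
x_2 = 1.4167, f(x_2) = 3.006944, coefficient = 2
x_3 = 1.7500, f(x_3) = 4.062500, coefficient = 2
x_4 = 2.0833, f(x_4) = 5.340278, coefficient = 2
x_5 = 2.4167, f(x_5) = 6.840278, coefficient = 2
x_6 = 2.7500, f(x_6) = 8.562500, coefficient = 1

I ≈ (0.333333/2) × 52.972222 = 8.828704
Exact value: 8.791667
Error: 0.037037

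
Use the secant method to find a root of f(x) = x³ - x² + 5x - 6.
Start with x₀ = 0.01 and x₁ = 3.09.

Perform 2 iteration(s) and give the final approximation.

f(x) = x³ - x² + 5x - 6
x₀ = 0.01, x₁ = 3.09

Secant formula: x_{n+1} = x_n - f(x_n)(x_n - x_{n-1})/(f(x_n) - f(x_{n-1}))

Iteration 1:
  f(0.010000) = -5.950099
  f(3.090000) = 29.405529
  x_2 = 3.090000 - 29.405529×(3.090000 - 0.010000)/(29.405529 - (-5.950099))
       = 0.528342
Iteration 2:
  f(3.090000) = 29.405529
  f(0.528342) = -3.489951
  x_3 = 0.528342 - (-3.489951)×(0.528342 - 3.090000)/(-3.489951 - 29.405529)
       = 0.800114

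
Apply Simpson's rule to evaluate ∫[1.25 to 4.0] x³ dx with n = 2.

f(x) = x³
a = 1.25, b = 4.0, n = 2
h = (b - a)/n = 1.375000

Simpson's rule: (h/3)[f(x₀) + 4f(x₁) + 2f(x₂) + ... + f(xₙ)]

x_0 = 1.2500, f(x_0) = 1.953125, coefficient = 1
x_1 = 2.6250, f(x_1) = 18.087891, coefficient = 4
x_2 = 4.0000, f(x_2) = 64.000000, coefficient = 1

I ≈ (1.375000/3) × 138.304688 = 63.389648
Exact value: 63.389648
Error: 0.000000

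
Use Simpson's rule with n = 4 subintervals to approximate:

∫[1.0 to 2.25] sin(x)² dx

f(x) = sin(x)²
a = 1.0, b = 2.25, n = 4
h = (b - a)/n = 0.312500

Simpson's rule: (h/3)[f(x₀) + 4f(x₁) + 2f(x₂) + ... + f(xₙ)]

x_0 = 1.0000, f(x_0) = 0.708073, coefficient = 1
x_1 = 1.3125, f(x_1) = 0.934754, coefficient = 4
x_2 = 1.6250, f(x_2) = 0.997065, coefficient = 2
x_3 = 1.9375, f(x_3) = 0.871449, coefficient = 4
x_4 = 2.2500, f(x_4) = 0.605398, coefficient = 1

I ≈ (0.312500/3) × 10.532411 = 1.097126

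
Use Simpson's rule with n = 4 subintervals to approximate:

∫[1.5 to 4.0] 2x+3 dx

f(x) = 2x+3
a = 1.5, b = 4.0, n = 4
h = (b - a)/n = 0.625000

Simpson's rule: (h/3)[f(x₀) + 4f(x₁) + 2f(x₂) + ... + f(xₙ)]

x_0 = 1.5000, f(x_0) = 6.000000, coefficient = 1
x_1 = 2.1250, f(x_1) = 7.250000, coefficient = 4
x_2 = 2.7500, f(x_2) = 8.500000, coefficient = 2
x_3 = 3.3750, f(x_3) = 9.750000, coefficient = 4
x_4 = 4.0000, f(x_4) = 11.000000, coefficient = 1

I ≈ (0.625000/3) × 102.000000 = 21.250000
Exact value: 21.250000
Error: 0.000000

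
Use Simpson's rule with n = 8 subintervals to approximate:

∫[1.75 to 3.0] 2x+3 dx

f(x) = 2x+3
a = 1.75, b = 3.0, n = 8
h = (b - a)/n = 0.156250

Simpson's rule: (h/3)[f(x₀) + 4f(x₁) + 2f(x₂) + ... + f(xₙ)]

x_0 = 1.7500, f(x_0) = 6.500000, coefficient = 1
x_1 = 1.9062, f(x_1) = 6.812500, coefficient = 4
x_2 = 2.0625, f(x_2) = 7.125000, coefficient = 2
x_3 = 2.2188, f(x_3) = 7.437500, coefficient = 4
x_4 = 2.3750, f(x_4) = 7.750000, coefficient = 2
x_5 = 2.5312, f(x_5) = 8.062500, coefficient = 4
x_6 = 2.6875, f(x_6) = 8.375000, coefficient = 2
x_7 = 2.8438, f(x_7) = 8.687500, coefficient = 4
x_8 = 3.0000, f(x_8) = 9.000000, coefficient = 1

I ≈ (0.156250/3) × 186.000000 = 9.687500
Exact value: 9.687500
Error: 0.000000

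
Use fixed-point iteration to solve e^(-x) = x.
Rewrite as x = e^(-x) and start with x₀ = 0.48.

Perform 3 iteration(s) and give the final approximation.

Equation: e^(-x) = x
Fixed-point form: x = e^(-x)
x₀ = 0.48

x_1 = g(0.480000) = 0.618783
x_2 = g(0.618783) = 0.538599
x_3 = g(0.538599) = 0.583565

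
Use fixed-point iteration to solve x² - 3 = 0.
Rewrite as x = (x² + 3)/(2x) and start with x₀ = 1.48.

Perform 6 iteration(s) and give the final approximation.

Equation: x² - 3 = 0
Fixed-point form: x = (x² + 3)/(2x)
x₀ = 1.48

x_1 = g(1.480000) = 1.753514
x_2 = g(1.753514) = 1.732182
x_3 = g(1.732182) = 1.732051
x_4 = g(1.732051) = 1.732051
x_5 = g(1.732051) = 1.732051
x_6 = g(1.732051) = 1.732051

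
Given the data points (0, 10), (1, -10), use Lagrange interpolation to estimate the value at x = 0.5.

Lagrange interpolation formula:
P(x) = Σ yᵢ × Lᵢ(x)
where Lᵢ(x) = Π_{j≠i} (x - xⱼ)/(xᵢ - xⱼ)

L_0(0.5) = (0.5 - 1)/(0 - 1) = 0.500000
L_1(0.5) = (0.5 - 0)/(1 - 0) = 0.500000

P(0.5) = 10×L_0(0.5) + (-10)×L_1(0.5)
P(0.5) = 0.000000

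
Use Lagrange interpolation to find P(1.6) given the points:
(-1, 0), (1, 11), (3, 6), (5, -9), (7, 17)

Lagrange interpolation formula:
P(x) = Σ yᵢ × Lᵢ(x)
where Lᵢ(x) = Π_{j≠i} (x - xⱼ)/(xᵢ - xⱼ)

L_0(1.6) = (1.6 - 1)/(-1 - 1) × (1.6 - 3)/(-1 - 3) × (1.6 - 5)/(-1 - 5) × (1.6 - 7)/(-1 - 7) = -0.040163
L_1(1.6) = (1.6 - (-1))/(1 - (-1)) × (1.6 - 3)/(1 - 3) × (1.6 - 5)/(1 - 5) × (1.6 - 7)/(1 - 7) = 0.696150
L_2(1.6) = (1.6 - (-1))/(3 - (-1)) × (1.6 - 1)/(3 - 1) × (1.6 - 5)/(3 - 5) × (1.6 - 7)/(3 - 7) = 0.447525
L_3(1.6) = (1.6 - (-1))/(5 - (-1)) × (1.6 - 1)/(5 - 1) × (1.6 - 3)/(5 - 3) × (1.6 - 7)/(5 - 7) = -0.122850
L_4(1.6) = (1.6 - (-1))/(7 - (-1)) × (1.6 - 1)/(7 - 1) × (1.6 - 3)/(7 - 3) × (1.6 - 5)/(7 - 5) = 0.019338

P(1.6) = 0×L_0(1.6) + 11×L_1(1.6) + 6×L_2(1.6) + (-9)×L_3(1.6) + 17×L_4(1.6)
P(1.6) = 11.777188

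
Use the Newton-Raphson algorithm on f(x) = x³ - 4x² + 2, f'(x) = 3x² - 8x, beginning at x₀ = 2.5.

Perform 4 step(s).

f(x) = x³ - 4x² + 2
f'(x) = 3x² - 8x
x₀ = 2.5

Newton-Raphson formula: x_{n+1} = x_n - f(x_n)/f'(x_n)

Iteration 1:
  f(2.500000) = -7.375000
  f'(2.500000) = -1.250000
  x_1 = 2.500000 - (-7.375000)/(-1.250000) = -3.400000
Iteration 2:
  f(-3.400000) = -83.544000
  f'(-3.400000) = 61.880000
  x_2 = -3.400000 - (-83.544000)/61.880000 = -2.049903
Iteration 3:
  f(-2.049903) = -23.422312
  f'(-2.049903) = 29.005532
  x_3 = -2.049903 - (-23.422312)/29.005532 = -1.242391
Iteration 4:
  f(-1.242391) = -6.091818
  f'(-1.242391) = 14.569736
  x_4 = -1.242391 - (-6.091818)/14.569736 = -0.824277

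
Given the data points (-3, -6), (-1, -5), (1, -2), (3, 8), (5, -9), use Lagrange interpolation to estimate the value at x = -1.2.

Lagrange interpolation formula:
P(x) = Σ yᵢ × Lᵢ(x)
where Lᵢ(x) = Π_{j≠i} (x - xⱼ)/(xᵢ - xⱼ)

L_0(-1.2) = (-1.2 - (-1))/(-3 - (-1)) × (-1.2 - 1)/(-3 - 1) × (-1.2 - 3)/(-3 - 3) × (-1.2 - 5)/(-3 - 5) = 0.029837
L_1(-1.2) = (-1.2 - (-3))/(-1 - (-3)) × (-1.2 - 1)/(-1 - 1) × (-1.2 - 3)/(-1 - 3) × (-1.2 - 5)/(-1 - 5) = 1.074150
L_2(-1.2) = (-1.2 - (-3))/(1 - (-3)) × (-1.2 - (-1))/(1 - (-1)) × (-1.2 - 3)/(1 - 3) × (-1.2 - 5)/(1 - 5) = -0.146475
L_3(-1.2) = (-1.2 - (-3))/(3 - (-3)) × (-1.2 - (-1))/(3 - (-1)) × (-1.2 - 1)/(3 - 1) × (-1.2 - 5)/(3 - 5) = 0.051150
L_4(-1.2) = (-1.2 - (-3))/(5 - (-3)) × (-1.2 - (-1))/(5 - (-1)) × (-1.2 - 1)/(5 - 1) × (-1.2 - 3)/(5 - 3) = -0.008662

P(-1.2) = (-6)×L_0(-1.2) + (-5)×L_1(-1.2) + (-2)×L_2(-1.2) + 8×L_3(-1.2) + (-9)×L_4(-1.2)
P(-1.2) = -4.769663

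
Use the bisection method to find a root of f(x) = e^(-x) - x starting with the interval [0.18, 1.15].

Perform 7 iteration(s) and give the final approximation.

f(x) = e^(-x) - x
Initial interval: [0.18, 1.15]

Iteration 1:
  c_1 = (0.180000 + 1.150000)/2 = 0.665000
  f(c_1) = f(0.665000) = -0.150726
  f(a) × f(c) < 0, new interval: [0.180000, 0.665000]
Iteration 2:
  c_2 = (0.180000 + 0.665000)/2 = 0.422500
  f(c_2) = f(0.422500) = 0.232906
  f(a) × f(c) ≥ 0, new interval: [0.422500, 0.665000]
Iteration 3:
  c_3 = (0.422500 + 0.665000)/2 = 0.543750
  f(c_3) = f(0.543750) = 0.036817
  f(a) × f(c) ≥ 0, new interval: [0.543750, 0.665000]
Iteration 4:
  c_4 = (0.543750 + 0.665000)/2 = 0.604375
  f(c_4) = f(0.604375) = -0.057959
  f(a) × f(c) < 0, new interval: [0.543750, 0.604375]
Iteration 5:
  c_5 = (0.543750 + 0.604375)/2 = 0.574062
  f(c_5) = f(0.574062) = -0.010830
  f(a) × f(c) < 0, new interval: [0.543750, 0.574062]
Iteration 6:
  c_6 = (0.543750 + 0.574062)/2 = 0.558906
  f(c_6) = f(0.558906) = 0.012928
  f(a) × f(c) ≥ 0, new interval: [0.558906, 0.574062]
Iteration 7:
  c_7 = (0.558906 + 0.574062)/2 = 0.566484
  f(c_7) = f(0.566484) = 0.001033
  f(a) × f(c) ≥ 0, new interval: [0.566484, 0.574062]

After 7 iteration(s), the approximation is c_7 = 0.566484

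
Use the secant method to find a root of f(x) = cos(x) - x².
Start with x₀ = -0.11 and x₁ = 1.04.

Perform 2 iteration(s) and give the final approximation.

f(x) = cos(x) - x²
x₀ = -0.11, x₁ = 1.04

Secant formula: x_{n+1} = x_n - f(x_n)(x_n - x_{n-1})/(f(x_n) - f(x_{n-1}))

Iteration 1:
  f(-0.110000) = 0.981856
  f(1.040000) = -0.575380
  x_2 = 1.040000 - (-0.575380)×(1.040000 - (-0.110000))/(-0.575380 - 0.981856)
       = 0.615089
Iteration 2:
  f(1.040000) = -0.575380
  f(0.615089) = 0.438388
  x_3 = 0.615089 - 0.438388×(0.615089 - 1.040000)/(0.438388 - (-0.575380))
       = 0.798835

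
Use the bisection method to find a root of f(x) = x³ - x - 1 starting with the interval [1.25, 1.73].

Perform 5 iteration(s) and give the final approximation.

f(x) = x³ - x - 1
Initial interval: [1.25, 1.73]

Iteration 1:
  c_1 = (1.250000 + 1.730000)/2 = 1.490000
  f(c_1) = f(1.490000) = 0.817949
  f(a) × f(c) < 0, new interval: [1.250000, 1.490000]
Iteration 2:
  c_2 = (1.250000 + 1.490000)/2 = 1.370000
  f(c_2) = f(1.370000) = 0.201353
  f(a) × f(c) < 0, new interval: [1.250000, 1.370000]
Iteration 3:
  c_3 = (1.250000 + 1.370000)/2 = 1.310000
  f(c_3) = f(1.310000) = -0.061909
  f(a) × f(c) ≥ 0, new interval: [1.310000, 1.370000]
Iteration 4:
  c_4 = (1.310000 + 1.370000)/2 = 1.340000
  f(c_4) = f(1.340000) = 0.066104
  f(a) × f(c) < 0, new interval: [1.310000, 1.340000]
Iteration 5:
  c_5 = (1.310000 + 1.340000)/2 = 1.325000
  f(c_5) = f(1.325000) = 0.001203
  f(a) × f(c) < 0, new interval: [1.310000, 1.325000]

After 5 iteration(s), the approximation is c_5 = 1.325000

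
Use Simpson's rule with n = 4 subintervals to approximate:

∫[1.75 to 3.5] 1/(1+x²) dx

f(x) = 1/(1+x²)
a = 1.75, b = 3.5, n = 4
h = (b - a)/n = 0.437500

Simpson's rule: (h/3)[f(x₀) + 4f(x₁) + 2f(x₂) + ... + f(xₙ)]

x_0 = 1.7500, f(x_0) = 0.246154, coefficient = 1
x_1 = 2.1875, f(x_1) = 0.172856, coefficient = 4
x_2 = 2.6250, f(x_2) = 0.126733, coefficient = 2
x_3 = 3.0625, f(x_3) = 0.096349, coefficient = 4
x_4 = 3.5000, f(x_4) = 0.075472, coefficient = 1

I ≈ (0.437500/3) × 1.651913 = 0.240904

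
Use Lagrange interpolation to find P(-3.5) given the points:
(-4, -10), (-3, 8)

Lagrange interpolation formula:
P(x) = Σ yᵢ × Lᵢ(x)
where Lᵢ(x) = Π_{j≠i} (x - xⱼ)/(xᵢ - xⱼ)

L_0(-3.5) = (-3.5 - (-3))/(-4 - (-3)) = 0.500000
L_1(-3.5) = (-3.5 - (-4))/(-3 - (-4)) = 0.500000

P(-3.5) = (-10)×L_0(-3.5) + 8×L_1(-3.5)
P(-3.5) = -1.000000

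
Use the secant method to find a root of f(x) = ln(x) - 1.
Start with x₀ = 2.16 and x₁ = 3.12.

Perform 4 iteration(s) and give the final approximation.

f(x) = ln(x) - 1
x₀ = 2.16, x₁ = 3.12

Secant formula: x_{n+1} = x_n - f(x_n)(x_n - x_{n-1})/(f(x_n) - f(x_{n-1}))

Iteration 1:
  f(2.160000) = -0.229892
  f(3.120000) = 0.137833
  x_2 = 3.120000 - 0.137833×(3.120000 - 2.160000)/(0.137833 - (-0.229892))
       = 2.760167
Iteration 2:
  f(3.120000) = 0.137833
  f(2.760167) = 0.015291
  x_3 = 2.760167 - 0.015291×(2.760167 - 3.120000)/(0.015291 - 0.137833)
       = 2.715266
Iteration 3:
  f(2.760167) = 0.015291
  f(2.715266) = -0.001110
  x_4 = 2.715266 - (-0.001110)×(2.715266 - 2.760167)/(-0.001110 - 0.015291)
       = 2.718305
Iteration 4:
  f(2.715266) = -0.001110
  f(2.718305) = 0.000009
  x_5 = 2.718305 - 0.000009×(2.718305 - 2.715266)/(0.000009 - (-0.001110))
       = 2.718282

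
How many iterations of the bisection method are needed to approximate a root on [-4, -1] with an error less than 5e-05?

We need (b-a)/2^n ≤ 5e-05
(-1 - (-4))/2^n ≤ 5e-05
3/2^n ≤ 5e-05
2^n ≥ 60000
n ≥ log₂(60000) = 15.87
n ≥ 16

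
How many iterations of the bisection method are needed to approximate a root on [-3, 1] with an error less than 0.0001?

We need (b-a)/2^n ≤ 0.0001
(1 - (-3))/2^n ≤ 0.0001
4/2^n ≤ 0.0001
2^n ≥ 40000
n ≥ log₂(40000) = 15.29
n ≥ 16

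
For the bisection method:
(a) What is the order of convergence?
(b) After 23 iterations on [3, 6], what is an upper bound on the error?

(a) Bisection has linear (order 1) convergence; the error is halved each step.

(b) Error bound = (b-a)/2^n = (6 - 3)/2^{23}
    = 3/2^{23}

(a) 1 (linear); (b) error ≤ 3.58e-07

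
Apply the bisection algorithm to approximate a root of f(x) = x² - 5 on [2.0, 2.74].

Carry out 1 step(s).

f(x) = x² - 5
Initial interval: [2.0, 2.74]

Iteration 1:
  c_1 = (2.000000 + 2.740000)/2 = 2.370000
  f(c_1) = f(2.370000) = 0.616900
  f(a) × f(c) < 0, new interval: [2.000000, 2.370000]

After 1 iteration(s), the approximation is c_1 = 2.370000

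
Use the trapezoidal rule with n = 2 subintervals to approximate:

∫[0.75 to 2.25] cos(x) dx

f(x) = cos(x)
a = 0.75, b = 2.25, n = 2
h = (b - a)/n = 0.750000

Trapezoidal rule: (h/2)[f(x₀) + 2f(x₁) + 2f(x₂) + ... + f(xₙ)]

x_0 = 0.7500, f(x_0) = 0.731689, coefficient = 1
x_1 = 1.5000, f(x_1) = 0.070737, coefficient = 2
x_2 = 2.2500, f(x_2) = -0.628174, coefficient = 1

I ≈ (0.750000/2) × 0.244990 = 0.091871
Exact value: 0.096434
Error: 0.004563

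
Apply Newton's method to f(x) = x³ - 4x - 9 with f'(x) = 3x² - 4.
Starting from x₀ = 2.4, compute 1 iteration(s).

f(x) = x³ - 4x - 9
f'(x) = 3x² - 4
x₀ = 2.4

Newton-Raphson formula: x_{n+1} = x_n - f(x_n)/f'(x_n)

Iteration 1:
  f(2.400000) = -4.776000
  f'(2.400000) = 13.280000
  x_1 = 2.400000 - (-4.776000)/13.280000 = 2.759639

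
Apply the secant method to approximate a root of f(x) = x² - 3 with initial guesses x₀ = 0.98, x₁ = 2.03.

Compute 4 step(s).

f(x) = x² - 3
x₀ = 0.98, x₁ = 2.03

Secant formula: x_{n+1} = x_n - f(x_n)(x_n - x_{n-1})/(f(x_n) - f(x_{n-1}))

Iteration 1:
  f(0.980000) = -2.039600
  f(2.030000) = 1.120900
  x_2 = 2.030000 - 1.120900×(2.030000 - 0.980000)/(1.120900 - (-2.039600))
       = 1.657608
Iteration 2:
  f(2.030000) = 1.120900
  f(1.657608) = -0.252336
  x_3 = 1.657608 - (-0.252336)×(1.657608 - 2.030000)/(-0.252336 - 1.120900)
       = 1.726036
Iteration 3:
  f(1.657608) = -0.252336
  f(1.726036) = -0.020800
  x_4 = 1.726036 - (-0.020800)×(1.726036 - 1.657608)/(-0.020800 - (-0.252336))
       = 1.732183
Iteration 4:
  f(1.726036) = -0.020800
  f(1.732183) = 0.000458
  x_5 = 1.732183 - 0.000458×(1.732183 - 1.726036)/(0.000458 - (-0.020800))
       = 1.732051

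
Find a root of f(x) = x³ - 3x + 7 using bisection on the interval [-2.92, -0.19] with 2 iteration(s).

f(x) = x³ - 3x + 7
Initial interval: [-2.92, -0.19]

Iteration 1:
  c_1 = (-2.920000 + (-0.190000))/2 = -1.555000
  f(c_1) = f(-1.555000) = 7.904971
  f(a) × f(c) < 0, new interval: [-2.920000, -1.555000]
Iteration 2:
  c_2 = (-2.920000 + (-1.555000))/2 = -2.237500
  f(c_2) = f(-2.237500) = 2.510666
  f(a) × f(c) < 0, new interval: [-2.920000, -2.237500]

After 2 iteration(s), the approximation is c_2 = -2.237500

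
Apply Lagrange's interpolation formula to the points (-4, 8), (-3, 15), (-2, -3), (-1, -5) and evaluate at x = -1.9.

Lagrange interpolation formula:
P(x) = Σ yᵢ × Lᵢ(x)
where Lᵢ(x) = Π_{j≠i} (x - xⱼ)/(xᵢ - xⱼ)

L_0(-1.9) = (-1.9 - (-3))/(-4 - (-3)) × (-1.9 - (-2))/(-4 - (-2)) × (-1.9 - (-1))/(-4 - (-1)) = 0.016500
L_1(-1.9) = (-1.9 - (-4))/(-3 - (-4)) × (-1.9 - (-2))/(-3 - (-2)) × (-1.9 - (-1))/(-3 - (-1)) = -0.094500
L_2(-1.9) = (-1.9 - (-4))/(-2 - (-4)) × (-1.9 - (-3))/(-2 - (-3)) × (-1.9 - (-1))/(-2 - (-1)) = 1.039500
L_3(-1.9) = (-1.9 - (-4))/(-1 - (-4)) × (-1.9 - (-3))/(-1 - (-3)) × (-1.9 - (-2))/(-1 - (-2)) = 0.038500

P(-1.9) = 8×L_0(-1.9) + 15×L_1(-1.9) + (-3)×L_2(-1.9) + (-5)×L_3(-1.9)
P(-1.9) = -4.596500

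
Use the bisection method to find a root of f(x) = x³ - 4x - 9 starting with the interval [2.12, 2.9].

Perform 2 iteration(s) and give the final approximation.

f(x) = x³ - 4x - 9
Initial interval: [2.12, 2.9]

Iteration 1:
  c_1 = (2.120000 + 2.900000)/2 = 2.510000
  f(c_1) = f(2.510000) = -3.226749
  f(a) × f(c) ≥ 0, new interval: [2.510000, 2.900000]
Iteration 2:
  c_2 = (2.510000 + 2.900000)/2 = 2.705000
  f(c_2) = f(2.705000) = -0.027447
  f(a) × f(c) ≥ 0, new interval: [2.705000, 2.900000]

After 2 iteration(s), the approximation is c_2 = 2.705000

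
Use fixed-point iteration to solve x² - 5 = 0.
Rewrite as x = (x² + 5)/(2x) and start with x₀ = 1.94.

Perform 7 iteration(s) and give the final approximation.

Equation: x² - 5 = 0
Fixed-point form: x = (x² + 5)/(2x)
x₀ = 1.94

x_1 = g(1.940000) = 2.258660
x_2 = g(2.258660) = 2.236181
x_3 = g(2.236181) = 2.236068
x_4 = g(2.236068) = 2.236068
x_5 = g(2.236068) = 2.236068
x_6 = g(2.236068) = 2.236068
x_7 = g(2.236068) = 2.236068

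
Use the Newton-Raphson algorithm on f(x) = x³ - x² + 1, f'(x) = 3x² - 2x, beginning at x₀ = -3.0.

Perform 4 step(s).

f(x) = x³ - x² + 1
f'(x) = 3x² - 2x
x₀ = -3.0

Newton-Raphson formula: x_{n+1} = x_n - f(x_n)/f'(x_n)

Iteration 1:
  f(-3.000000) = -35.000000
  f'(-3.000000) = 33.000000
  x_1 = -3.000000 - (-35.000000)/33.000000 = -1.939394
Iteration 2:
  f(-1.939394) = -10.055792
  f'(-1.939394) = 15.162534
  x_2 = -1.939394 - (-10.055792)/15.162534 = -1.276194
Iteration 3:
  f(-1.276194) = -2.707171
  f'(-1.276194) = 7.438401
  x_3 = -1.276194 - (-2.707171)/7.438401 = -0.912249
Iteration 4:
  f(-0.912249) = -0.591369
  f'(-0.912249) = 4.321090
  x_4 = -0.912249 - (-0.591369)/4.321090 = -0.775392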